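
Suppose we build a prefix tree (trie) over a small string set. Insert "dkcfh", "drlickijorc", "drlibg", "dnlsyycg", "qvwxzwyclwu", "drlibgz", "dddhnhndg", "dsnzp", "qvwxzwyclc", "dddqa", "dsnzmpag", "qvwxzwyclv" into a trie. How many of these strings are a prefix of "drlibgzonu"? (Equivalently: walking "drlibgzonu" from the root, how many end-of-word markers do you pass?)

2

Traverse "drlibgzonu" character by character; count nodes along the way that are marked as word ends.
Prefixes of the query that are stored words: "drlibg", "drlibgz"
Count: 2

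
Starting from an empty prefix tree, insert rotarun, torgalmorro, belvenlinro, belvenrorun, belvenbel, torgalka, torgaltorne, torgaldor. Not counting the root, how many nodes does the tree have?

Count nodes per top-level branch (shared prefixes stored once):
  'b'-branch (belvenbel, belvenlinro, belvenrorun): 19 nodes
  'r'-branch (rotarun): 7 nodes
  't'-branch (torgaldor, torgalka, torgalmorro, torgaltorne): 21 nodes
Sum: 47

47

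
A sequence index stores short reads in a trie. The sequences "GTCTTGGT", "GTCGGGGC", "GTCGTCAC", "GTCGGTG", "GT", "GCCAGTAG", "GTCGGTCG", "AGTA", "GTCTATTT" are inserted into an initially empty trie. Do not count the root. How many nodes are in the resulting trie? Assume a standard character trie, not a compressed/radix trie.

36

Trace insertions, counting only characters that open a new branch:
  "GTCTTGGT" → 8 new (G, T, C, T, T, G, G, T)
  "GTCGGGGC" → prefix "GTC" already present; 5 new (G, G, G, G, C)
  "GTCGTCAC" → prefix "GTCG" already present; 4 new (T, C, A, C)
  "GTCGGTG" → prefix "GTCGG" already present; 2 new (T, G)
  "GT" → prefix "GT" already present; 0 new (none)
  "GCCAGTAG" → prefix "G" already present; 7 new (C, C, A, G, T, A, G)
  "GTCGGTCG" → prefix "GTCGGT" already present; 2 new (C, G)
  "AGTA" → 4 new (A, G, T, A)
  "GTCTATTT" → prefix "GTCT" already present; 4 new (A, T, T, T)
Total nodes = 8 + 5 + 4 + 2 + 0 + 7 + 2 + 4 + 4 = 36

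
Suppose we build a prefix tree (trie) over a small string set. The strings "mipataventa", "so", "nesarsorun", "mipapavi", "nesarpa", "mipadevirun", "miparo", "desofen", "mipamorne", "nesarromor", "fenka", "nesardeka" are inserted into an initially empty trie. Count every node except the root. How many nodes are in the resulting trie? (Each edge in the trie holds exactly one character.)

Insert word by word; a character creates a node only if that edge doesn't already exist:
  "mipataventa" → 11 new (m, i, p, a, t, a, v, e, n, t, a)
  "so" → 2 new (s, o)
  "nesarsorun" → 10 new (n, e, s, a, r, s, o, r, u, n)
  "mipapavi" → prefix "mipa" already present; 4 new (p, a, v, i)
  "nesarpa" → prefix "nesar" already present; 2 new (p, a)
  "mipadevirun" → prefix "mipa" already present; 7 new (d, e, v, i, r, u, n)
  "miparo" → prefix "mipa" already present; 2 new (r, o)
  "desofen" → 7 new (d, e, s, o, f, e, n)
  "mipamorne" → prefix "mipa" already present; 5 new (m, o, r, n, e)
  "nesarromor" → prefix "nesar" already present; 5 new (r, o, m, o, r)
  "fenka" → 5 new (f, e, n, k, a)
  "nesardeka" → prefix "nesar" already present; 4 new (d, e, k, a)
Total nodes = 11 + 2 + 10 + 4 + 2 + 7 + 2 + 7 + 5 + 5 + 5 + 4 = 64

64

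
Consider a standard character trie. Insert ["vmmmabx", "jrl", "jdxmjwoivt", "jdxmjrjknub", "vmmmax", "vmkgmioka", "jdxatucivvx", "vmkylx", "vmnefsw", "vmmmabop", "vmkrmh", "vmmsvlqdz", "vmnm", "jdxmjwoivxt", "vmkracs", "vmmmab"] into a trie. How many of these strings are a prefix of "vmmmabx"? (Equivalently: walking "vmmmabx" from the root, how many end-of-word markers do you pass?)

2

Check each prefix of "vmmmabx" against the stored set — each match is an end-marker on the path.
Prefixes of the query that are stored words: "vmmmab", "vmmmabx"
Count: 2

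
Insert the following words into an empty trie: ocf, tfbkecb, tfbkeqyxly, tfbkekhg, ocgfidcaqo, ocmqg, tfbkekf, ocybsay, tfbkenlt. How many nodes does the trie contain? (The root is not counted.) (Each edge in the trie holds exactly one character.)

38

Count nodes per top-level branch (shared prefixes stored once):
  'o'-branch (ocf, ocgfidcaqo, ocmqg, ocybsay): 19 nodes
  't'-branch (tfbkecb, tfbkekf, tfbkekhg, tfbkenlt, tfbkeqyxly): 19 nodes
Sum: 38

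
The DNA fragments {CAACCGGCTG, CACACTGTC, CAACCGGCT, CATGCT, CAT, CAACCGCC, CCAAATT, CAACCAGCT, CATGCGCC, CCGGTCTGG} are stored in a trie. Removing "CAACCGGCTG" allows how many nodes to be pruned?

1

After clearing the end-marker at "CAACCGGCTG", prune upward until reaching a node still needed by another word.
The suffix "G" (1 node) is used only by "CAACCGGCTG"; "CAACCGGCT" is itself a stored word, so pruning stops there.
Nodes removed: 1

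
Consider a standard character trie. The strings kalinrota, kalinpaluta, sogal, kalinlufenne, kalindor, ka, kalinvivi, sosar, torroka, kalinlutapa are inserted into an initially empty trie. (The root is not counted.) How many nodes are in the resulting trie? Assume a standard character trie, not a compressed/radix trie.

For each word, the new-node count is its length minus the longest prefix already in the trie:
  "kalinrota" → 9 new (k, a, l, i, n, r, o, t, a)
  "kalinpaluta" → prefix "kalin" already present; 6 new (p, a, l, u, t, a)
  "sogal" → 5 new (s, o, g, a, l)
  "kalinlufenne" → prefix "kalin" already present; 7 new (l, u, f, e, n, n, e)
  "kalindor" → prefix "kalin" already present; 3 new (d, o, r)
  "ka" → prefix "ka" already present; 0 new (none)
  "kalinvivi" → prefix "kalin" already present; 4 new (v, i, v, i)
  "sosar" → prefix "so" already present; 3 new (s, a, r)
  "torroka" → 7 new (t, o, r, r, o, k, a)
  "kalinlutapa" → prefix "kalinlu" already present; 4 new (t, a, p, a)
Total nodes = 9 + 6 + 5 + 7 + 3 + 0 + 4 + 3 + 7 + 4 = 48

48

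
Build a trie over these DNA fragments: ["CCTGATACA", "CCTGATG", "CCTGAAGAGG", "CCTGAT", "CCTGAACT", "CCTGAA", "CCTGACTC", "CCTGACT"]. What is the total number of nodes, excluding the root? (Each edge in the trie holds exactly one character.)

20

Count nodes per top-level branch (shared prefixes stored once):
  'C'-branch (CCTGAA, CCTGAACT, CCTGAAGAGG, CCTGACT, CCTGACTC, CCTGAT, CCTGATACA, CCTGATG): 20 nodes
Sum: 20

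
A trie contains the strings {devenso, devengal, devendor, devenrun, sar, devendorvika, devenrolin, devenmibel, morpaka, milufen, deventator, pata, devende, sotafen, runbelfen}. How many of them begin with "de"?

Traverse to the node for "de", then collect every word in that subtree.
Words under "de": devende, devendor, devendorvika, devengal, devenmibel, devenrolin, devenrun, devenso, deventator
Count: 9

9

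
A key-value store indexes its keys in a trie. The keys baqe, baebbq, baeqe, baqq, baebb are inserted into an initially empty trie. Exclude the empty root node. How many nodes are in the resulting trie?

For each word, the new-node count is its length minus the longest prefix already in the trie:
  "baqe" → 4 new (b, a, q, e)
  "baebbq" → prefix "ba" already present; 4 new (e, b, b, q)
  "baeqe" → prefix "bae" already present; 2 new (q, e)
  "baqq" → prefix "baq" already present; 1 new (q)
  "baebb" → prefix "baebb" already present; 0 new (none)
Total nodes = 4 + 4 + 2 + 1 + 0 = 11

11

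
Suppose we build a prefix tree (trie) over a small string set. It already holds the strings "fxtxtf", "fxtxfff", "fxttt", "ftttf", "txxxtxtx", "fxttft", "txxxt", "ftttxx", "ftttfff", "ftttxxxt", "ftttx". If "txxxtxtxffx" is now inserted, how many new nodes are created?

3

The longest prefix of "txxxtxtxffx" already in the trie is "txxxtxtx" (length 8).
So 11 − 8 = 3 new nodes.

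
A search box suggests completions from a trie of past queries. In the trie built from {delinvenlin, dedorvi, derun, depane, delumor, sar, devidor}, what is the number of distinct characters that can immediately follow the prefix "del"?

The children of the "del" node are the distinct next characters among strings starting with "del".
Characters that immediately follow "del" among the stored strings: {i, u}.
That node has 2 child edges.

2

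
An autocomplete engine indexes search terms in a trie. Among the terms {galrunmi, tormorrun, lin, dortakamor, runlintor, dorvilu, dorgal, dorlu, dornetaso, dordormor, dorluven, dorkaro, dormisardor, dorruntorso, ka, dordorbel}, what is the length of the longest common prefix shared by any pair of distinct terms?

Equivalently: take the maximum, over all pairs, of their longest common prefix length.
"dordorbel" and "dordormor" agree on "dordor" (6 characters) before diverging; nothing deeper is shared.
Longest shared-prefix length: 6

6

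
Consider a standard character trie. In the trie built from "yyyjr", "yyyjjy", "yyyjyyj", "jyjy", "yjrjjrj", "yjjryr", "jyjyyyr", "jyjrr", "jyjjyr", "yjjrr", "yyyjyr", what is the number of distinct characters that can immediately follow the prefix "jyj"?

3

Follow the path "jyj" to its node, then look at its outgoing edges.
Distinct next characters after "jyj": j, r, y.
That node has 3 child edges.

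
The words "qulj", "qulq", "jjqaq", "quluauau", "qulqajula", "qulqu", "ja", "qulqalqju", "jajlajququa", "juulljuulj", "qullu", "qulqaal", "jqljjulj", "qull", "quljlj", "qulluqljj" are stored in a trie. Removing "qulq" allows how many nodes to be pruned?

0

After clearing the end-marker at "qulq", prune upward until reaching a node still needed by another word.
Every node on "qulq" is still needed (e.g. by "qulqajula"), so nothing is freed.
Nodes removed: 0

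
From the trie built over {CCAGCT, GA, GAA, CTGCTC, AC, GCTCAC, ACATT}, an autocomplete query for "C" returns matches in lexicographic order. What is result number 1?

DFS of the "C" subtree visits, in order: "CCAGCT", "CTGCTC"
Position 1: CCAGCT

CCAGCT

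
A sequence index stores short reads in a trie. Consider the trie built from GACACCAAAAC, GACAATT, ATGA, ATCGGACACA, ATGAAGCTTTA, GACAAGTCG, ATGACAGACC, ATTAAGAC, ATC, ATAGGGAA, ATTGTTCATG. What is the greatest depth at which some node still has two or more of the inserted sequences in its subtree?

5

The deepest shared node is where two words last agree before diverging.
e.g. "GACAAGTCG" and "GACAATT" share the prefix "GACAA" of length 5; no pair shares a longer one.
Longest shared-prefix length: 5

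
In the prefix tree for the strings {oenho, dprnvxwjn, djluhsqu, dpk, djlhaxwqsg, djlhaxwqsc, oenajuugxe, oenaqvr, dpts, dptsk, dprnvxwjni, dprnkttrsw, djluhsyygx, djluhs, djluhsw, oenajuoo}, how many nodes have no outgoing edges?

Leaves are exactly the stored words that no other stored word extends.
Those words: "djlhaxwqsc", "djlhaxwqsg", "djluhsqu", "djluhsw", "djluhsyygx", "dpk", "dprnkttrsw", "dprnvxwjni", "dptsk", "oenajuoo", "oenajuugxe", "oenaqvr", "oenho"
Leaf count: 13

13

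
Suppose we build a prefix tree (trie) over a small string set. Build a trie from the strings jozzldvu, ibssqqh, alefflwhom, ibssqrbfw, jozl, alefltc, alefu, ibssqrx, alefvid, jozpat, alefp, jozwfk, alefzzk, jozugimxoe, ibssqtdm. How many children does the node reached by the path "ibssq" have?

The children of the "ibssq" node are the distinct next characters among strings starting with "ibssq".
Distinct next characters after "ibssq": q, r, t.
That node has 3 child edges.

3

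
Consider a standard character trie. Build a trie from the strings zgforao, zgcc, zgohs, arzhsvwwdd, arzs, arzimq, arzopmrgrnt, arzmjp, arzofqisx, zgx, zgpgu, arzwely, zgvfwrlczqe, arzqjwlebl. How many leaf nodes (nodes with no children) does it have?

A leaf is a node with no children — equivalently, the end of a word that is not a proper prefix of any other stored word.
Those words: "arzhsvwwdd", "arzimq", "arzmjp", "arzofqisx", "arzopmrgrnt", "arzqjwlebl", "arzs", "arzwely", "zgcc", "zgforao", "zgohs", "zgpgu", "zgvfwrlczqe", "zgx"
Leaf count: 14

14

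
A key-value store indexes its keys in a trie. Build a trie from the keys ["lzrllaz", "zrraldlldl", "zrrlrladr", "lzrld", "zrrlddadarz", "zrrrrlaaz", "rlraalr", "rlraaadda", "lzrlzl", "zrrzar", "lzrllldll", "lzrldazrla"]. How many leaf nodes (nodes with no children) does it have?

11

Leaves are exactly the stored words that no other stored word extends.
Those words: "lzrldazrla", "lzrllaz", "lzrllldll", "lzrlzl", "rlraaadda", "rlraalr", "zrraldlldl", "zrrlddadarz", "zrrlrladr", "zrrrrlaaz", "zrrzar"
Leaf count: 11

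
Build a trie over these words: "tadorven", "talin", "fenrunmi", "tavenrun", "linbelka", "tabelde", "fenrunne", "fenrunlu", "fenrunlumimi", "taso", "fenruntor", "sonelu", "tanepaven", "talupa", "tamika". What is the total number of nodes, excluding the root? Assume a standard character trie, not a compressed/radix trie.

Insert word by word; a character creates a node only if that edge doesn't already exist:
  "tadorven" → 8 new (t, a, d, o, r, v, e, n)
  "talin" → prefix "ta" already present; 3 new (l, i, n)
  "fenrunmi" → 8 new (f, e, n, r, u, n, m, i)
  "tavenrun" → prefix "ta" already present; 6 new (v, e, n, r, u, n)
  "linbelka" → 8 new (l, i, n, b, e, l, k, a)
  "tabelde" → prefix "ta" already present; 5 new (b, e, l, d, e)
  "fenrunne" → prefix "fenrun" already present; 2 new (n, e)
  "fenrunlu" → prefix "fenrun" already present; 2 new (l, u)
  "fenrunlumimi" → prefix "fenrunlu" already present; 4 new (m, i, m, i)
  "taso" → prefix "ta" already present; 2 new (s, o)
  "fenruntor" → prefix "fenrun" already present; 3 new (t, o, r)
  "sonelu" → 6 new (s, o, n, e, l, u)
  "tanepaven" → prefix "ta" already present; 7 new (n, e, p, a, v, e, n)
  "talupa" → prefix "tal" already present; 3 new (u, p, a)
  "tamika" → prefix "ta" already present; 4 new (m, i, k, a)
Total nodes = 8 + 3 + 8 + 6 + 8 + 5 + 2 + 2 + 4 + 2 + 3 + 6 + 7 + 3 + 4 = 71

71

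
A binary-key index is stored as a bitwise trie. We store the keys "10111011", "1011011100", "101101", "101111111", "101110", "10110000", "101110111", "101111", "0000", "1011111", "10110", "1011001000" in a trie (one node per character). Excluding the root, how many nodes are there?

Count nodes per top-level branch (shared prefixes stored once):
  '0'-branch (0000): 4 nodes
  '1'-branch (10110, 10110000, 1011001000, 101101, 1011011100, 101110, 10111011, 101110111, 101111, 1011111, 101111111): 26 nodes
Sum: 30

30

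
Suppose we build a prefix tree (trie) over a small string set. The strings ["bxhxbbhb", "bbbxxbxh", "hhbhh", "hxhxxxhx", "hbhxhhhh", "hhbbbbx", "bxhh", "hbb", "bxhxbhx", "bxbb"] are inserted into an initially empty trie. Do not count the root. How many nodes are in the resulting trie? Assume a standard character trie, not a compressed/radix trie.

44

Insert word by word; a character creates a node only if that edge doesn't already exist:
  "bxhxbbhb" → 8 new (b, x, h, x, b, b, h, b)
  "bbbxxbxh" → prefix "b" already present; 7 new (b, b, x, x, b, x, h)
  "hhbhh" → 5 new (h, h, b, h, h)
  "hxhxxxhx" → prefix "h" already present; 7 new (x, h, x, x, x, h, x)
  "hbhxhhhh" → prefix "h" already present; 7 new (b, h, x, h, h, h, h)
  "hhbbbbx" → prefix "hhb" already present; 4 new (b, b, b, x)
  "bxhh" → prefix "bxh" already present; 1 new (h)
  "hbb" → prefix "hb" already present; 1 new (b)
  "bxhxbhx" → prefix "bxhxb" already present; 2 new (h, x)
  "bxbb" → prefix "bx" already present; 2 new (b, b)
Total nodes = 8 + 7 + 5 + 7 + 7 + 4 + 1 + 1 + 2 + 2 = 44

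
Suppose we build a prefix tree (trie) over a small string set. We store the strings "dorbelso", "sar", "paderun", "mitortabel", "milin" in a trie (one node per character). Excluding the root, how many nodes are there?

Trace insertions, counting only characters that open a new branch:
  "dorbelso" → 8 new (d, o, r, b, e, l, s, o)
  "sar" → 3 new (s, a, r)
  "paderun" → 7 new (p, a, d, e, r, u, n)
  "mitortabel" → 10 new (m, i, t, o, r, t, a, b, e, l)
  "milin" → prefix "mi" already present; 3 new (l, i, n)
Total nodes = 8 + 3 + 7 + 10 + 3 = 31

31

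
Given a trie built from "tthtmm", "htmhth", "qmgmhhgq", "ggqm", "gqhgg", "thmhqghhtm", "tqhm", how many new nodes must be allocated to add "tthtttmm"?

4

The longest prefix of "tthtttmm" already in the trie is "ttht" (length 4).
Each of the 4 remaining characters creates one node.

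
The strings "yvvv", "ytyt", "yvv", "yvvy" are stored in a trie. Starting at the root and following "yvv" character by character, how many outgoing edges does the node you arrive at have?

2

The children of the "yvv" node are the distinct next characters among strings starting with "yvv".
Characters that immediately follow "yvv" among the stored strings: {v, y}.
That node has 2 child edges.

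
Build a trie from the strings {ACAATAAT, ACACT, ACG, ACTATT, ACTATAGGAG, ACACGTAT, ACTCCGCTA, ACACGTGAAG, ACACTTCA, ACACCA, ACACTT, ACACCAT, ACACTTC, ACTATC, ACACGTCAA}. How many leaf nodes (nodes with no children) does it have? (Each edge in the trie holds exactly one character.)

11

A leaf is a node with no children — equivalently, the end of a word that is not a proper prefix of any other stored word.
Those words: "ACAATAAT", "ACACCAT", "ACACGTAT", "ACACGTCAA", "ACACGTGAAG", "ACACTTCA", "ACG", "ACTATAGGAG", "ACTATC", "ACTATT", "ACTCCGCTA"
Leaf count: 11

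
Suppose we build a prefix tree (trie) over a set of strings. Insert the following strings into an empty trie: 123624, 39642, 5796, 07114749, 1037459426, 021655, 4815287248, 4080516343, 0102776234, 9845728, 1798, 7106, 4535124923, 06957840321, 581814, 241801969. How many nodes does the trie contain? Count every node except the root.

112

Trace insertions, counting only characters that open a new branch:
  "123624" → 6 new (1, 2, 3, 6, 2, 4)
  "39642" → 5 new (3, 9, 6, 4, 2)
  "5796" → 4 new (5, 7, 9, 6)
  "07114749" → 8 new (0, 7, 1, 1, 4, 7, 4, 9)
  "1037459426" → prefix "1" already present; 9 new (0, 3, 7, 4, 5, 9, 4, 2, 6)
  "021655" → prefix "0" already present; 5 new (2, 1, 6, 5, 5)
  "4815287248" → 10 new (4, 8, 1, 5, 2, 8, 7, 2, 4, 8)
  "4080516343" → prefix "4" already present; 9 new (0, 8, 0, 5, 1, 6, 3, 4, 3)
  "0102776234" → prefix "0" already present; 9 new (1, 0, 2, 7, 7, 6, 2, 3, 4)
  "9845728" → 7 new (9, 8, 4, 5, 7, 2, 8)
  "1798" → prefix "1" already present; 3 new (7, 9, 8)
  "7106" → 4 new (7, 1, 0, 6)
  "4535124923" → prefix "4" already present; 9 new (5, 3, 5, 1, 2, 4, 9, 2, 3)
  "06957840321" → prefix "0" already present; 10 new (6, 9, 5, 7, 8, 4, 0, 3, 2, 1)
  "581814" → prefix "5" already present; 5 new (8, 1, 8, 1, 4)
  "241801969" → 9 new (2, 4, 1, 8, 0, 1, 9, 6, 9)
Total nodes = 6 + 5 + 4 + 8 + 9 + 5 + 10 + 9 + 9 + 7 + 3 + 4 + 9 + 10 + 5 + 9 = 112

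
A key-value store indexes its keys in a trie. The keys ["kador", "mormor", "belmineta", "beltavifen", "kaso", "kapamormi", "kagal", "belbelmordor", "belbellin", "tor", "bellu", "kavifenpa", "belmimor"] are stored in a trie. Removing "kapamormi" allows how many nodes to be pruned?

7

After clearing the end-marker at "kapamormi", prune upward until reaching a node still needed by another word.
The suffix "pamormi" (7 nodes) is used only by "kapamormi"; the node for "ka" still has the child "d", so pruning stops there.
Nodes removed: 7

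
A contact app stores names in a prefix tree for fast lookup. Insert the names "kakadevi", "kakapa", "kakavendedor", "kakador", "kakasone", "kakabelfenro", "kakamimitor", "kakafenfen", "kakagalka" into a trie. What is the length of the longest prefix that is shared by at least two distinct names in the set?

Look for the deepest trie node that still has at least two words in its subtree.
"kakadevi" and "kakador" agree on "kakad" (5 characters) before diverging; nothing deeper is shared.
Longest shared-prefix length: 5

5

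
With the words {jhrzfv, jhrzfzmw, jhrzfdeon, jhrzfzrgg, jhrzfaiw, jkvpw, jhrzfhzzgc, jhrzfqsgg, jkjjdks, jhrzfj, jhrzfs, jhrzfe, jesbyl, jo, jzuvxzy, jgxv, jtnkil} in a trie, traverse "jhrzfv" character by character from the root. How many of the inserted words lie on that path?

1

Check each prefix of "jhrzfv" against the stored set — each match is an end-marker on the path.
Prefixes of the query that are stored words: "jhrzfv"
Count: 1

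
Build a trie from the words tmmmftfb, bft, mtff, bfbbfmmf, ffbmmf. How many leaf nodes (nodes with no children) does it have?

5

A leaf is a node with no children — equivalently, the end of a word that is not a proper prefix of any other stored word.
Those words: "bfbbfmmf", "bft", "ffbmmf", "mtff", "tmmmftfb"
Leaf count: 5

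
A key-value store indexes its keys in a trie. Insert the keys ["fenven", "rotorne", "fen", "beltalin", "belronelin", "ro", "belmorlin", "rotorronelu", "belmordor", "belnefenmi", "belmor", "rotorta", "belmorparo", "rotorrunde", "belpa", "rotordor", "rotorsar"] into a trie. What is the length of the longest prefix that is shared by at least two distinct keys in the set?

6

Look for the deepest trie node that still has at least two words in its subtree.
e.g. "belmor" and "belmordor" share the prefix "belmor" of length 6; no pair shares a longer one.
Longest shared-prefix length: 6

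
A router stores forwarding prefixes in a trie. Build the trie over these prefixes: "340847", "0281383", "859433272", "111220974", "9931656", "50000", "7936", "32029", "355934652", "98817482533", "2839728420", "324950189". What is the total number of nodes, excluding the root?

Trace insertions, counting only characters that open a new branch:
  "340847" → 6 new (3, 4, 0, 8, 4, 7)
  "0281383" → 7 new (0, 2, 8, 1, 3, 8, 3)
  "859433272" → 9 new (8, 5, 9, 4, 3, 3, 2, 7, 2)
  "111220974" → 9 new (1, 1, 1, 2, 2, 0, 9, 7, 4)
  "9931656" → 7 new (9, 9, 3, 1, 6, 5, 6)
  "50000" → 5 new (5, 0, 0, 0, 0)
  "7936" → 4 new (7, 9, 3, 6)
  "32029" → prefix "3" already present; 4 new (2, 0, 2, 9)
  "355934652" → prefix "3" already present; 8 new (5, 5, 9, 3, 4, 6, 5, 2)
  "98817482533" → prefix "9" already present; 10 new (8, 8, 1, 7, 4, 8, 2, 5, 3, 3)
  "2839728420" → 10 new (2, 8, 3, 9, 7, 2, 8, 4, 2, 0)
  "324950189" → prefix "32" already present; 7 new (4, 9, 5, 0, 1, 8, 9)
Total nodes = 6 + 7 + 9 + 9 + 7 + 5 + 4 + 4 + 8 + 10 + 10 + 7 = 86

86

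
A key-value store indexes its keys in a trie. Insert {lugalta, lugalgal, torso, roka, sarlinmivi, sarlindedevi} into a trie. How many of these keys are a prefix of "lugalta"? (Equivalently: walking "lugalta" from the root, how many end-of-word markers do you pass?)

Traverse "lugalta" character by character; count nodes along the way that are marked as word ends.
Prefixes of the query that are stored words: "lugalta"
Count: 1

1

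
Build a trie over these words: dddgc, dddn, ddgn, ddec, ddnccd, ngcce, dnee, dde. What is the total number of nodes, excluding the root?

22

Trie structure (* marks end of a word):
(root)
├─ d
│  ├─ d
│  │  ├─ d
│  │  │  ├─ g
│  │  │  │  └─ c *
│  │  │  └─ n *
│  │  ├─ e *
│  │  │  └─ c *
│  │  ├─ g
│  │  │  └─ n *
│  │  └─ n
│  │     └─ c
│  │        └─ c
│  │           └─ d *
│  └─ n
│     └─ e
│        └─ e *
└─ n
   └─ g
      └─ c
         └─ c
            └─ e *
Counting every labelled node above: 22.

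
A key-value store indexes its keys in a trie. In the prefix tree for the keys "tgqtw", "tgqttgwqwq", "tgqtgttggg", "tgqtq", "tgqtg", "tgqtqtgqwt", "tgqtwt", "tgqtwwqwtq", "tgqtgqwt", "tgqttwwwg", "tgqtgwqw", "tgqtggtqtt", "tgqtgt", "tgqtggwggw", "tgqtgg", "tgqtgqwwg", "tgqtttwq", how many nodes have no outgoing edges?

Leaves are exactly the stored words that no other stored word extends.
Those words: "tgqtggtqtt", "tgqtggwggw", "tgqtgqwt", "tgqtgqwwg", "tgqtgttggg", "tgqtgwqw", "tgqtqtgqwt", "tgqttgwqwq", "tgqtttwq", "tgqttwwwg", "tgqtwt", "tgqtwwqwtq"
Leaf count: 12

12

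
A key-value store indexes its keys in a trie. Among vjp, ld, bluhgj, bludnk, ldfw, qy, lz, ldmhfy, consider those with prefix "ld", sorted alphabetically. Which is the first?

DFS of the "ld" subtree visits, in order: "ld", "ldfw", "ldmhfy"
Position 1: ld

ld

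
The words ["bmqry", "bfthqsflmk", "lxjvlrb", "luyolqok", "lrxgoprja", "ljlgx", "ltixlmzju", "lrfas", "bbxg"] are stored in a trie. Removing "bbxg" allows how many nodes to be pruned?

A node on "bbxg"'s path can go only if nothing else ends at it or branches off below it.
The suffix "bxg" (3 nodes) is used only by "bbxg"; the node for "b" still has the child "m", so pruning stops there.
Nodes removed: 3

3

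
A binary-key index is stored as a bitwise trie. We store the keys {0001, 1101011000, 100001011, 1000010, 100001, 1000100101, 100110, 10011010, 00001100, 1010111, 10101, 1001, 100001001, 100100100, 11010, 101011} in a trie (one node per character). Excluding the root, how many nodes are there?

50

Trace insertions, counting only characters that open a new branch:
  "0001" → 4 new (0, 0, 0, 1)
  "1101011000" → 10 new (1, 1, 0, 1, 0, 1, 1, 0, 0, 0)
  "100001011" → prefix "1" already present; 8 new (0, 0, 0, 0, 1, 0, 1, 1)
  "1000010" → prefix "1000010" already present; 0 new (none)
  "100001" → prefix "100001" already present; 0 new (none)
  "1000100101" → prefix "1000" already present; 6 new (1, 0, 0, 1, 0, 1)
  "100110" → prefix "100" already present; 3 new (1, 1, 0)
  "10011010" → prefix "100110" already present; 2 new (1, 0)
  "00001100" → prefix "000" already present; 5 new (0, 1, 1, 0, 0)
  "1010111" → prefix "10" already present; 5 new (1, 0, 1, 1, 1)
  "10101" → prefix "10101" already present; 0 new (none)
  "1001" → prefix "1001" already present; 0 new (none)
  "100001001" → prefix "1000010" already present; 2 new (0, 1)
  "100100100" → prefix "1001" already present; 5 new (0, 0, 1, 0, 0)
  "11010" → prefix "11010" already present; 0 new (none)
  "101011" → prefix "101011" already present; 0 new (none)
Total nodes = 4 + 10 + 8 + 0 + 0 + 6 + 3 + 2 + 5 + 5 + 0 + 0 + 2 + 5 + 0 + 0 = 50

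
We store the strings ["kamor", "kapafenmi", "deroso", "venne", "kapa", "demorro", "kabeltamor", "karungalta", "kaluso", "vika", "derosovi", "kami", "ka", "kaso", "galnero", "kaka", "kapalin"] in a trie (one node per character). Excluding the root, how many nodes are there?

Count nodes per top-level branch (shared prefixes stored once):
  'd'-branch (demorro, deroso, derosovi): 13 nodes
  'g'-branch (galnero): 7 nodes
  'k'-branch (ka, kabeltamor, kaka, kaluso, kami, kamor, kapa, kapafenmi, kapalin, karungalta, kaso): 40 nodes
  'v'-branch (venne, vika): 8 nodes
Sum: 68

68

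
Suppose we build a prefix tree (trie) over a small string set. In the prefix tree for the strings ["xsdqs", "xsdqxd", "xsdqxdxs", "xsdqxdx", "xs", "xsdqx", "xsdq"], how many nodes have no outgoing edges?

2

A leaf is a node with no children — equivalently, the end of a word that is not a proper prefix of any other stored word.
Those words: "xsdqs", "xsdqxdxs"
Leaf count: 2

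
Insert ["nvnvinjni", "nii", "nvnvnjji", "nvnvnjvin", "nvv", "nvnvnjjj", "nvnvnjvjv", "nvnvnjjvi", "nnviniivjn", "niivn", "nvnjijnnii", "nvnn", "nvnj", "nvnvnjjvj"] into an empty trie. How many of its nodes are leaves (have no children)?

12

A leaf is a node with no children — equivalently, the end of a word that is not a proper prefix of any other stored word.
Those words: "niivn", "nnviniivjn", "nvnjijnnii", "nvnn", "nvnvinjni", "nvnvnjji", "nvnvnjjj", "nvnvnjjvi", "nvnvnjjvj", "nvnvnjvin", "nvnvnjvjv", "nvv"
Leaf count: 12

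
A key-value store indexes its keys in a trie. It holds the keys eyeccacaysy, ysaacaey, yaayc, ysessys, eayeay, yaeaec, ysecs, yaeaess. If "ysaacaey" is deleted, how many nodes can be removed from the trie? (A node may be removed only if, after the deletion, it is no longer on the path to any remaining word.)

After clearing the end-marker at "ysaacaey", prune upward until reaching a node still needed by another word.
The suffix "aacaey" (6 nodes) is used only by "ysaacaey"; the node for "ys" still has the child "e", so pruning stops there.
Nodes removed: 6

6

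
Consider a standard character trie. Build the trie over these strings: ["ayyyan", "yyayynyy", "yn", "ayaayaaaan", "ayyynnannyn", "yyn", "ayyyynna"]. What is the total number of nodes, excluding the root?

35

Trie structure (* marks end of a word):
(root)
├─ a
│  └─ y
│     ├─ a
│     │  └─ a
│     │     └─ y
│     │        └─ a
│     │           └─ a
│     │              └─ a
│     │                 └─ a
│     │                    └─ n *
│     └─ y
│        └─ y
│           ├─ a
│           │  └─ n *
│           ├─ n
│           │  └─ n
│           │     └─ a
│           │        └─ n
│           │           └─ n
│           │              └─ y
│           │                 └─ n *
│           └─ y
│              └─ n
│                 └─ n
│                    └─ a *
└─ y
   ├─ n *
   └─ y
      ├─ a
      │  └─ y
      │     └─ y
      │        └─ n
      │           └─ y
      │              └─ y *
      └─ n *
Counting every labelled node above: 35.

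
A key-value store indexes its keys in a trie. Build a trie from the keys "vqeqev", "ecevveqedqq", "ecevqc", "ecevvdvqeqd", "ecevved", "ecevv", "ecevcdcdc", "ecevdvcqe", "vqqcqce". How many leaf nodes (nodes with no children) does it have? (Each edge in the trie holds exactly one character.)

Leaves are exactly the stored words that no other stored word extends.
Those words: "ecevcdcdc", "ecevdvcqe", "ecevqc", "ecevvdvqeqd", "ecevved", "ecevveqedqq", "vqeqev", "vqqcqce"
Leaf count: 8

8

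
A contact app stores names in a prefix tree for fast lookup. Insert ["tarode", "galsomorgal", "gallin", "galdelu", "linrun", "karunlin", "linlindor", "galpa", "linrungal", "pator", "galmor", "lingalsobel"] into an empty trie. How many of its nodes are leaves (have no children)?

11

A leaf is a node with no children — equivalently, the end of a word that is not a proper prefix of any other stored word.
Those words: "galdelu", "gallin", "galmor", "galpa", "galsomorgal", "karunlin", "lingalsobel", "linlindor", "linrungal", "pator", "tarode"
Leaf count: 11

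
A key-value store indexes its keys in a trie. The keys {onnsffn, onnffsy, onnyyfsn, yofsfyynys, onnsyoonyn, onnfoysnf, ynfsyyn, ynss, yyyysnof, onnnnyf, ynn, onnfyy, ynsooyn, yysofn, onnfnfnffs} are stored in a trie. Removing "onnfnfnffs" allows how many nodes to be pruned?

A node on "onnfnfnffs"'s path can go only if nothing else ends at it or branches off below it.
The suffix "nfnffs" (6 nodes) is used only by "onnfnfnffs"; the node for "onnf" still has the child "f", so pruning stops there.
Nodes removed: 6

6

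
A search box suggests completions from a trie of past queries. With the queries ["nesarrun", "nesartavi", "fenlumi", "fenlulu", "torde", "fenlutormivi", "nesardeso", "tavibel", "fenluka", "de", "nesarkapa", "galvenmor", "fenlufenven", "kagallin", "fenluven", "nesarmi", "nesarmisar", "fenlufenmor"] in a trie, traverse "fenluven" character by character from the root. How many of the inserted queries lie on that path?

1

Check each prefix of "fenluven" against the stored set — each match is an end-marker on the path.
Prefixes of the query that are stored words: "fenluven"
Count: 1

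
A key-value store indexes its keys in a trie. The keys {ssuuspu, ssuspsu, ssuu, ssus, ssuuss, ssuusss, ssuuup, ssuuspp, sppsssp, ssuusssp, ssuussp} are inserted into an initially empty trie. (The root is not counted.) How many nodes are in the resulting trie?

24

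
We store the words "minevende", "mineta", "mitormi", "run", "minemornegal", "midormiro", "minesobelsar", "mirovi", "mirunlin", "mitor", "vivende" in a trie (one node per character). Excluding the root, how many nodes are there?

58

Trace insertions, counting only characters that open a new branch:
  "minevende" → 9 new (m, i, n, e, v, e, n, d, e)
  "mineta" → prefix "mine" already present; 2 new (t, a)
  "mitormi" → prefix "mi" already present; 5 new (t, o, r, m, i)
  "run" → 3 new (r, u, n)
  "minemornegal" → prefix "mine" already present; 8 new (m, o, r, n, e, g, a, l)
  "midormiro" → prefix "mi" already present; 7 new (d, o, r, m, i, r, o)
  "minesobelsar" → prefix "mine" already present; 8 new (s, o, b, e, l, s, a, r)
  "mirovi" → prefix "mi" already present; 4 new (r, o, v, i)
  "mirunlin" → prefix "mir" already present; 5 new (u, n, l, i, n)
  "mitor" → prefix "mitor" already present; 0 new (none)
  "vivende" → 7 new (v, i, v, e, n, d, e)
Total nodes = 9 + 2 + 5 + 3 + 8 + 7 + 8 + 4 + 5 + 0 + 7 = 58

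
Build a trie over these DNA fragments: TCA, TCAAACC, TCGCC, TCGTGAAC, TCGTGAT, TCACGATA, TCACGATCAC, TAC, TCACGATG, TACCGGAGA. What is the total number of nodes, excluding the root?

Trie structure (* marks end of a word):
(root)
└─ T
   ├─ A
   │  └─ C *
   │     └─ C
   │        └─ G
   │           └─ G
   │              └─ A
   │                 └─ G
   │                    └─ A *
   └─ C
      ├─ A *
      │  ├─ A
      │  │  └─ A
      │  │     └─ C
      │  │        └─ C *
      │  └─ C
      │     └─ G
      │        └─ A
      │           └─ T
      │              ├─ A *
      │              ├─ C
      │              │  └─ A
      │              │     └─ C *
      │              └─ G *
      └─ G
         ├─ C
         │  └─ C *
         └─ T
            └─ G
               └─ A
                  ├─ A
                  │  └─ C *
                  └─ T *
Counting every labelled node above: 33.

33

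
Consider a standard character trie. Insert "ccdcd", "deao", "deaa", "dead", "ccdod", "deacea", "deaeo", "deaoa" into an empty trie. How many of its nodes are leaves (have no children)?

A leaf is a node with no children — equivalently, the end of a word that is not a proper prefix of any other stored word.
Those words: "ccdcd", "ccdod", "deaa", "deacea", "dead", "deaeo", "deaoa"
Leaf count: 7

7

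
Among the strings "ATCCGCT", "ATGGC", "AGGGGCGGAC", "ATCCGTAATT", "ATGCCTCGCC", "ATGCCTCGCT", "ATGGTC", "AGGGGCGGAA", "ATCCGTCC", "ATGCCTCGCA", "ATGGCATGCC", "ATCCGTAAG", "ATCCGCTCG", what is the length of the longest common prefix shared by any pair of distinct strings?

The deepest shared node is where two words last agree before diverging.
"AGGGGCGGAA" and "AGGGGCGGAC" agree on "AGGGGCGGA" (9 characters) before diverging; nothing deeper is shared.
Longest shared-prefix length: 9

9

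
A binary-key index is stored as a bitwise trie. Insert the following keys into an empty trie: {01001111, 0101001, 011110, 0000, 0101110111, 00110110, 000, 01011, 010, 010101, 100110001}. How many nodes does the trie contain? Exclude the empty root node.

41

Insert word by word; a character creates a node only if that edge doesn't already exist:
  "01001111" → 8 new (0, 1, 0, 0, 1, 1, 1, 1)
  "0101001" → prefix "010" already present; 4 new (1, 0, 0, 1)
  "011110" → prefix "01" already present; 4 new (1, 1, 1, 0)
  "0000" → prefix "0" already present; 3 new (0, 0, 0)
  "0101110111" → prefix "0101" already present; 6 new (1, 1, 0, 1, 1, 1)
  "00110110" → prefix "00" already present; 6 new (1, 1, 0, 1, 1, 0)
  "000" → prefix "000" already present; 0 new (none)
  "01011" → prefix "01011" already present; 0 new (none)
  "010" → prefix "010" already present; 0 new (none)
  "010101" → prefix "01010" already present; 1 new (1)
  "100110001" → 9 new (1, 0, 0, 1, 1, 0, 0, 0, 1)
Total nodes = 8 + 4 + 4 + 3 + 6 + 6 + 0 + 0 + 0 + 1 + 9 = 41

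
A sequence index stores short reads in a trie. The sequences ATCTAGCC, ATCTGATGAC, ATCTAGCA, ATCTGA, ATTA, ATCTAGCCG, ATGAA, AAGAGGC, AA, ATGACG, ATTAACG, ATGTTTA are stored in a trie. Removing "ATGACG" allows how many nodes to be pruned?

Walk "ATGACG" from the leaf back toward the root, removing each node that no remaining word uses.
The suffix "CG" (2 nodes) is used only by "ATGACG"; the node for "ATGA" still has the child "A", so pruning stops there.
Nodes removed: 2

2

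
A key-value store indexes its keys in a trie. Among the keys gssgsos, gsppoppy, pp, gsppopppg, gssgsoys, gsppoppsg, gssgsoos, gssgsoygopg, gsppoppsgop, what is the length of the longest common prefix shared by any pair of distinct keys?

9

Equivalently: take the maximum, over all pairs, of their longest common prefix length.
"gsppoppsg" and "gsppoppsgop" agree on "gsppoppsg" (9 characters) before diverging; nothing deeper is shared.
Longest shared-prefix length: 9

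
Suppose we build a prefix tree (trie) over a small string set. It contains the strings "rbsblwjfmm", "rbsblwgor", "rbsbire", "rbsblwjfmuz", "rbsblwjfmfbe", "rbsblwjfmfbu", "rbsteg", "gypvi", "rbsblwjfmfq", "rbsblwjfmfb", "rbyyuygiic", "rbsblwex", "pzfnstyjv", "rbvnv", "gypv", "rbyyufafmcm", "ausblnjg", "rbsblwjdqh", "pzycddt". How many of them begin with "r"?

14

Walk to "r"; the words in its subtree are exactly those with that prefix.
Matches: "rbsbire", "rbsblwex", "rbsblwgor", "rbsblwjdqh", "rbsblwjfmfb", "rbsblwjfmfbe", "rbsblwjfmfbu", "rbsblwjfmfq", "rbsblwjfmm", "rbsblwjfmuz", "rbsteg", "rbvnv", "rbyyufafmcm", "rbyyuygiic"
Count: 14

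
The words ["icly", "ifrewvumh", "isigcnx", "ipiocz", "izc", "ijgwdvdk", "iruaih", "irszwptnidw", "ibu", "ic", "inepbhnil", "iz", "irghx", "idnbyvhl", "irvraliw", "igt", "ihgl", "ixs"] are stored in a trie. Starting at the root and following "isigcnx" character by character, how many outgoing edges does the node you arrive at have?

Walk "isigcnx" from the root, arriving at one node.
No stored string extends past "isigcnx".
That node has 0 child edges.

0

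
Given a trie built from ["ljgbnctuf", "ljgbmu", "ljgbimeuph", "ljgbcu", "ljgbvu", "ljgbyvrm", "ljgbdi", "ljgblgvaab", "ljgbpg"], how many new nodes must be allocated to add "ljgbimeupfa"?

2

The longest prefix of "ljgbimeupfa" already in the trie is "ljgbimeup" (length 9).
So 11 − 9 = 2 new nodes.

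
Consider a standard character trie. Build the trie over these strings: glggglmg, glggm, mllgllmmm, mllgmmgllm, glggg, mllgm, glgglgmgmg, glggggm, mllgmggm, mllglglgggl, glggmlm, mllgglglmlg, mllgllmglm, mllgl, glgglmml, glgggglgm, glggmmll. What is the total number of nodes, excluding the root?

62

Insert word by word; a character creates a node only if that edge doesn't already exist:
  "glggglmg" → 8 new (g, l, g, g, g, l, m, g)
  "glggm" → prefix "glgg" already present; 1 new (m)
  "mllgllmmm" → 9 new (m, l, l, g, l, l, m, m, m)
  "mllgmmgllm" → prefix "mllg" already present; 6 new (m, m, g, l, l, m)
  "glggg" → prefix "glggg" already present; 0 new (none)
  "mllgm" → prefix "mllgm" already present; 0 new (none)
  "glgglgmgmg" → prefix "glgg" already present; 6 new (l, g, m, g, m, g)
  "glggggm" → prefix "glggg" already present; 2 new (g, m)
  "mllgmggm" → prefix "mllgm" already present; 3 new (g, g, m)
  "mllglglgggl" → prefix "mllgl" already present; 6 new (g, l, g, g, g, l)
  "glggmlm" → prefix "glggm" already present; 2 new (l, m)
  "mllgglglmlg" → prefix "mllg" already present; 7 new (g, l, g, l, m, l, g)
  "mllgllmglm" → prefix "mllgllm" already present; 3 new (g, l, m)
  "mllgl" → prefix "mllgl" already present; 0 new (none)
  "glgglmml" → prefix "glggl" already present; 3 new (m, m, l)
  "glgggglgm" → prefix "glgggg" already present; 3 new (l, g, m)
  "glggmmll" → prefix "glggm" already present; 3 new (m, l, l)
Total nodes = 8 + 1 + 9 + 6 + 0 + 0 + 6 + 2 + 3 + 6 + 2 + 7 + 3 + 0 + 3 + 3 + 3 = 62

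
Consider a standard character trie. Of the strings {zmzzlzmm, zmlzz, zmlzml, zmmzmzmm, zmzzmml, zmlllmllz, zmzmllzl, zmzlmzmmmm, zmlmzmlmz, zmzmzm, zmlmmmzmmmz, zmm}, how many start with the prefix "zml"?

5

Traverse to the node for "zml", then collect every word in that subtree.
Words under "zml": zmlllmllz, zmlmmmzmmmz, zmlmzmlmz, zmlzml, zmlzz
Count: 5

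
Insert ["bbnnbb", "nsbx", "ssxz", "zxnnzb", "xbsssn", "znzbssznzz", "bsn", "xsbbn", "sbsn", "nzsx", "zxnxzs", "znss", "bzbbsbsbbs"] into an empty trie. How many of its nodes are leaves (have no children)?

13

A leaf is a node with no children — equivalently, the end of a word that is not a proper prefix of any other stored word.
Those words: "bbnnbb", "bsn", "bzbbsbsbbs", "nsbx", "nzsx", "sbsn", "ssxz", "xbsssn", "xsbbn", "znss", "znzbssznzz", "zxnnzb", "zxnxzs"
Leaf count: 13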